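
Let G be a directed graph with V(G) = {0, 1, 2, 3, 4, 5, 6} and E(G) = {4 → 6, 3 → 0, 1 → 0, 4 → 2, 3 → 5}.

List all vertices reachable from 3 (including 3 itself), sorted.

Start at 3.
Its neighbours: 0, 5.
Nothing further is reachable.

0, 3, 5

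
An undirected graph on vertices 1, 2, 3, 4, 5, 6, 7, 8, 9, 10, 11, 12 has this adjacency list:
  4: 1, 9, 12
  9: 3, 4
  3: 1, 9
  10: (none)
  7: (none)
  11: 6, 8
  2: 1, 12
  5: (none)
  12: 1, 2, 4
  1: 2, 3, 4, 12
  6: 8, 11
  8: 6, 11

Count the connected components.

From 1: component {1, 2, 3, 4, 9, 12}.
From 5: component {5}.
From 6: component {6, 8, 11}.
From 7: component {7}.
From 10: component {10}.
That's 5 components.

5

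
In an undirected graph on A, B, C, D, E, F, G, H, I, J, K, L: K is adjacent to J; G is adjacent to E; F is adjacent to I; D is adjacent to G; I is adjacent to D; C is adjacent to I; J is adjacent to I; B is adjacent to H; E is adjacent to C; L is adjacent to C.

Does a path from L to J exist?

Yes

Explore from L.
Distance 1: reach C.
Distance 2: reach E, I.
Distance 3: reach D, F, G, J.
Found J.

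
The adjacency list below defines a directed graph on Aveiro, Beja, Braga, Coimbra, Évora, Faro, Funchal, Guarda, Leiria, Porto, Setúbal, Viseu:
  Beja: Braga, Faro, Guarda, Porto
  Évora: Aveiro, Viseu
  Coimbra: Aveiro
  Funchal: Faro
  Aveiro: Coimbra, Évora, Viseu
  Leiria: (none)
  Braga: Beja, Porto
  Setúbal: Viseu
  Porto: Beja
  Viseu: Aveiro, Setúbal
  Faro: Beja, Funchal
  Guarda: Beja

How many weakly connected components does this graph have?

3

From Aveiro: component {Aveiro, Coimbra, Évora, Setúbal, Viseu}.
From Beja: component {Beja, Braga, Faro, Funchal, Guarda, Porto}.
From Leiria: component {Leiria}.
That's 3 components.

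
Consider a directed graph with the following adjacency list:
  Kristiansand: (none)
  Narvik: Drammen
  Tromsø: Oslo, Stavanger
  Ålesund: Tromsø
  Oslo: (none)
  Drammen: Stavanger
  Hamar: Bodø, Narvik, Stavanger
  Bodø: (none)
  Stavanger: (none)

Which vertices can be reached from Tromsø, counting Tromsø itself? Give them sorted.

Oslo, Stavanger, Tromsø

Start at Tromsø.
Its neighbours: Oslo, Stavanger.
Nothing further is reachable.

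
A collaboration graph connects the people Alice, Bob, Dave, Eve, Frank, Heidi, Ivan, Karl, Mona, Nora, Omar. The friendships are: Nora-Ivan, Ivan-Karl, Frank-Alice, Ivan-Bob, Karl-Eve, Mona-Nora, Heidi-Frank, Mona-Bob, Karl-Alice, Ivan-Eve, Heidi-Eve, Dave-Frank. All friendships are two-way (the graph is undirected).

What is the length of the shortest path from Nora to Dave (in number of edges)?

5

Distance 0: Nora.
Distance 1: Ivan, Mona.
Distance 2: Bob, Eve, Karl.
Distance 3: Alice, Heidi.
Distance 4: Frank.
Distance 5: Dave — contains Dave.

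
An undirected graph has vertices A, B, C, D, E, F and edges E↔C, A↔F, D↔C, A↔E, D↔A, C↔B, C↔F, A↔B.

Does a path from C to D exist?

Yes

Explore from C.
Distance 1: reach B, D, E, F.
Found D.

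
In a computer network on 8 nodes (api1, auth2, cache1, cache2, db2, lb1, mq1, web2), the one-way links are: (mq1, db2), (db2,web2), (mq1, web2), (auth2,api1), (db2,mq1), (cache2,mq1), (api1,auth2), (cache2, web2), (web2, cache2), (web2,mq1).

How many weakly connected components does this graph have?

From api1: component {api1, auth2}.
From cache1: component {cache1}.
From cache2: component {cache2, db2, mq1, web2}.
From lb1: component {lb1}.
That's 4 components.

4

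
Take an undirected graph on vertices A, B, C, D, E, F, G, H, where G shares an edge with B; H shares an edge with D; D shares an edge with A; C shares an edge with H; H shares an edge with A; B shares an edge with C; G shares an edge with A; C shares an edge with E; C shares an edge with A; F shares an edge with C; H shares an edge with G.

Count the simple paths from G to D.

G–A–C–H–D
G–A–D
G–A–H–D
G–B–C–A–D
G–B–C–A–H–D
G–B–C–H–A–D
G–B–C–H–D
G–H–A–D
G–H–C–A–D
G–H–D

10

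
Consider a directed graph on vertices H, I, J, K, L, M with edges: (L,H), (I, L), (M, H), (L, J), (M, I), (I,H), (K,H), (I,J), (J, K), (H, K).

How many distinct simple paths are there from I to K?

I→H→K
I→J→K
I→L→H→K
I→L→J→K

4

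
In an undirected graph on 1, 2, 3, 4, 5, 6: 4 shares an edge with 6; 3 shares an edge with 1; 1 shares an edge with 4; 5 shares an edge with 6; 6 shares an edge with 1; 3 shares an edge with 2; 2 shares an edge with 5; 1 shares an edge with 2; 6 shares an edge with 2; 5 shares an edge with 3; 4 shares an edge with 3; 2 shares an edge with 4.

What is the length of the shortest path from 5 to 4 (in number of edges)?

Distance 0: 5.
Distance 1: 2, 3, 6.
Distance 2: 1, 4 — contains 4.

2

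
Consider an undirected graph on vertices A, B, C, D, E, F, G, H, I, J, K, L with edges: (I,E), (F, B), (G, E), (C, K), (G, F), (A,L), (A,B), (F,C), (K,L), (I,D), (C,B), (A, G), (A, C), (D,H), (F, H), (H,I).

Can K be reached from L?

Explore from L.
Distance 1: reach A, K.
Found K.

Yes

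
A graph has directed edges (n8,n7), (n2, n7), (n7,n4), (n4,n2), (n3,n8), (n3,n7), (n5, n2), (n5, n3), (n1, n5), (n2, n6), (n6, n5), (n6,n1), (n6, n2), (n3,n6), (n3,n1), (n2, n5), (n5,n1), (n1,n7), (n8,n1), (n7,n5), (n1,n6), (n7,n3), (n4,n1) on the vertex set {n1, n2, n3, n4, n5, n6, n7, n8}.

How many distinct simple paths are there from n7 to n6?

n7→n3→n1→n5→n2→n6
n7→n3→n1→n6
n7→n3→n6
n7→n3→n8→n1→n5→n2→n6
n7→n3→n8→n1→n6
n7→n4→n1→n5→n2→n6
n7→n4→n1→n5→n3→n6
n7→n4→n1→n6
... and 10 more.

18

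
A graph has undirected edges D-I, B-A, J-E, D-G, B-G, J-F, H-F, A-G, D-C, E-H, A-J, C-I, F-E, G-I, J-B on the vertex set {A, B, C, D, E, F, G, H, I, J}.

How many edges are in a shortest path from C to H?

6

Distance 0: C.
Distance 1: D, I.
Distance 2: G.
Distance 3: A, B.
Distance 4: J.
Distance 5: E, F.
Distance 6: H — contains H.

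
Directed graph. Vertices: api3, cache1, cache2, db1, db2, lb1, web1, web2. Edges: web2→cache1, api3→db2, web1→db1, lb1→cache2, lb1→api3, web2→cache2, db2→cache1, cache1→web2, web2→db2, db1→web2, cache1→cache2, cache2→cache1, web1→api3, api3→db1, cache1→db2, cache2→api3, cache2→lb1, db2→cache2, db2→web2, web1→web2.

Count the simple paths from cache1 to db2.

8

cache1→cache2→api3→db1→web2→db2
cache1→cache2→api3→db2
cache1→cache2→lb1→api3→db1→web2→db2
cache1→cache2→lb1→api3→db2
cache1→db2
cache1→web2→cache2→api3→db2
cache1→web2→cache2→lb1→api3→db2
cache1→web2→db2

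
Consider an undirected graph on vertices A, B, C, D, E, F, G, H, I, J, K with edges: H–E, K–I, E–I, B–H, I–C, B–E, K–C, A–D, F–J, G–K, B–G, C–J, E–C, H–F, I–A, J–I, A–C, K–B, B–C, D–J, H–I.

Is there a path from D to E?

Yes

Explore from D.
Distance 1: reach A, J.
Distance 2: reach C, F, I.
Distance 3: reach B, E, H, K.
Found E.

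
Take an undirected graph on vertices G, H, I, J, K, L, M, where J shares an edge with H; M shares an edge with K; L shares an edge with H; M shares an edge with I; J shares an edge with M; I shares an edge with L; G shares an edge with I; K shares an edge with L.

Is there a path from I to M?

Yes

Explore from I.
Distance 1: reach G, L, M.
Found M.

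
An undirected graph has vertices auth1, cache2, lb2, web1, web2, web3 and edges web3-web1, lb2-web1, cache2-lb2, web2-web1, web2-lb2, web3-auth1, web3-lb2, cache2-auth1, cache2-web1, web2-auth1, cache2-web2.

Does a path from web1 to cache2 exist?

Yes

Explore from web1.
Distance 1: reach cache2, lb2, web2, web3.
Found cache2.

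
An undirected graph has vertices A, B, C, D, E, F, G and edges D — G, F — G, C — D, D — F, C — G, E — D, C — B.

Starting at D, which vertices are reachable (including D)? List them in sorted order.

B, C, D, E, F, G

Start at D.
Its neighbours: C, E, F, G.
Then their neighbours: B.
Nothing further is reachable.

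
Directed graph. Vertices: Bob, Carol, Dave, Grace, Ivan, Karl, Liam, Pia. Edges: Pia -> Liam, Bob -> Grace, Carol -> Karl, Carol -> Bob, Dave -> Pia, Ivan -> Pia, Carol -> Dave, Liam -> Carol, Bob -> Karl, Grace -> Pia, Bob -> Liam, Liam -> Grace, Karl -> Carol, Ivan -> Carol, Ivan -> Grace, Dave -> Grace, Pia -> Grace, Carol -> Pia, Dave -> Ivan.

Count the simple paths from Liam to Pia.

Liam→Carol→Bob→Grace→Pia
Liam→Carol→Dave→Grace→Pia
Liam→Carol→Dave→Ivan→Grace→Pia
Liam→Carol→Dave→Ivan→Pia
Liam→Carol→Dave→Pia
Liam→Carol→Pia
Liam→Grace→Pia

7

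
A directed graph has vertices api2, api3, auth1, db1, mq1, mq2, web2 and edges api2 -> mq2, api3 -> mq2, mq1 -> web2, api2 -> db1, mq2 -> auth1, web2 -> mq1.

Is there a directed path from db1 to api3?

db1 has no outgoing edges, so nothing is reachable from it.

No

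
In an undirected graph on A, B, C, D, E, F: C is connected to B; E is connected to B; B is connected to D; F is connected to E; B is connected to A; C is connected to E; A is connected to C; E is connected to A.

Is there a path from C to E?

Explore from C.
Distance 1: reach A, B, E.
Found E.

Yes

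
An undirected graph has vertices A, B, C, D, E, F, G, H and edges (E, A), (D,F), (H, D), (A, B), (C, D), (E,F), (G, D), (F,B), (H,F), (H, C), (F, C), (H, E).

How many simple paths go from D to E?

15

D–C–F–B–A–E
D–C–F–E
D–C–F–H–E
D–C–H–E
D–C–H–F–B–A–E
D–C–H–F–E
D–F–B–A–E
D–F–C–H–E
D–F–E
D–F–H–E
D–H–C–F–B–A–E
D–H–C–F–E
D–H–E
D–H–F–B–A–E
D–H–F–E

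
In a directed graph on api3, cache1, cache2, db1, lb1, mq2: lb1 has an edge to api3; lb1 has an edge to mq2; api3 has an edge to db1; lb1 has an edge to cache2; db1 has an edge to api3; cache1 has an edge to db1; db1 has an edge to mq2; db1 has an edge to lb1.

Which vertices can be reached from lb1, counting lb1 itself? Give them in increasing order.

Start at lb1.
Its neighbours: api3, cache2, mq2.
Then their neighbours: db1.
Nothing further is reachable.

api3, cache2, db1, lb1, mq2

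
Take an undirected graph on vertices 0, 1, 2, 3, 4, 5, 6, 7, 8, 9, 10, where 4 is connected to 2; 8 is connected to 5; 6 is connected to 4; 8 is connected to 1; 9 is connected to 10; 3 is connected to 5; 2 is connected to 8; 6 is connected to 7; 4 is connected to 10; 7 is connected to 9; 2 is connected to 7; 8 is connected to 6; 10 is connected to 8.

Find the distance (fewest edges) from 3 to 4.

4

Distance 0: 3.
Distance 1: 5.
Distance 2: 8.
Distance 3: 1, 2, 6, 10.
Distance 4: 4, 7, 9 — contains 4.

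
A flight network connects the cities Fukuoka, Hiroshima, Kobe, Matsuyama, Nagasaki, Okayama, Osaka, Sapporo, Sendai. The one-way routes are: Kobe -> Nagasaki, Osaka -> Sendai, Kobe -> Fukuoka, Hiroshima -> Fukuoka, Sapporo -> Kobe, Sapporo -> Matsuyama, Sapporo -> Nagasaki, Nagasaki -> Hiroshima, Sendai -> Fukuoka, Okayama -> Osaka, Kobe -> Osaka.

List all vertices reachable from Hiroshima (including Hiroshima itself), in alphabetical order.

Start at Hiroshima.
Its neighbours: Fukuoka.
Nothing further is reachable.

Fukuoka, Hiroshima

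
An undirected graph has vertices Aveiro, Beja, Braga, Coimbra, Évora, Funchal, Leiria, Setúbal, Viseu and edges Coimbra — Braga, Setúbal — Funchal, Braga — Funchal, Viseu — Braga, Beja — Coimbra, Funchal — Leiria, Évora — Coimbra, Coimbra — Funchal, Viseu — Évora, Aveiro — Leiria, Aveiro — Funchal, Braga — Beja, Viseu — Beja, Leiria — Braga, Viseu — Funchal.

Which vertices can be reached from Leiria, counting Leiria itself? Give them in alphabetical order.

Start at Leiria.
Its neighbours: Aveiro, Braga, Funchal.
Then their neighbours: Beja, Coimbra, Setúbal, Viseu.
Then next layer: Évora.
Every vertex is now reached.

Aveiro, Beja, Braga, Coimbra, Évora, Funchal, Leiria, Setúbal, Viseu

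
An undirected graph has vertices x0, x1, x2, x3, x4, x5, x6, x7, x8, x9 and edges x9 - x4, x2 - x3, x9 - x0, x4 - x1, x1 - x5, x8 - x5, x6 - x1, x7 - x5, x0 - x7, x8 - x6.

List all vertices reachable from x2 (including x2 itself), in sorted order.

x2, x3

Start at x2.
Its neighbours: x3.
Nothing further is reachable.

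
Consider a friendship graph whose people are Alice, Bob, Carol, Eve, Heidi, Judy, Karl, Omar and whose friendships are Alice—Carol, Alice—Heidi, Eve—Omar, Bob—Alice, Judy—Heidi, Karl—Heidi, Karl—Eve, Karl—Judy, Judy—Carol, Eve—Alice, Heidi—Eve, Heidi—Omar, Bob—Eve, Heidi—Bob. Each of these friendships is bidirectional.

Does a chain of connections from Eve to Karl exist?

Yes

Explore from Eve.
Distance 1: reach Alice, Bob, Heidi, Karl, Omar.
Found Karl.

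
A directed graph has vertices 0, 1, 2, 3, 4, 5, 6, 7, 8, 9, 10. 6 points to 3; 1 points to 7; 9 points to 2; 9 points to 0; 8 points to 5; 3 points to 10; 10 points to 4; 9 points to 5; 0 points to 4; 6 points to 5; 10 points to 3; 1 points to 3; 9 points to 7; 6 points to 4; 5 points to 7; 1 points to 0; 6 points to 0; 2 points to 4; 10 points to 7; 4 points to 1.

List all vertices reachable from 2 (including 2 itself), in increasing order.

Start at 2.
Its neighbours: 4.
Then their neighbours: 1.
Then next layer: 0, 3, 7.
Then next layer: 10.
Nothing further is reachable.

0, 1, 2, 3, 4, 7, 10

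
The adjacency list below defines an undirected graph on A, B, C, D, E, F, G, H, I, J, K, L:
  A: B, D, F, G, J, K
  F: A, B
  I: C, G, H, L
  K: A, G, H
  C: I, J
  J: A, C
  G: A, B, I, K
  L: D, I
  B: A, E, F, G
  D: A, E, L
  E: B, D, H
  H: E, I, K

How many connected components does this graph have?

1

From A: component {A, B, C, D, E, F, G, H, I, J, K, L}.
That's 1 component.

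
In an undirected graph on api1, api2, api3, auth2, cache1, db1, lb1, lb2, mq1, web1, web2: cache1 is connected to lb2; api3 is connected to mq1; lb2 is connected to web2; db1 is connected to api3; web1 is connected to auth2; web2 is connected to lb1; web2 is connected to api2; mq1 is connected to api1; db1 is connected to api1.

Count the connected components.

From api1: component {api1, api3, db1, mq1}.
From api2: component {api2, cache1, lb1, lb2, web2}.
From auth2: component {auth2, web1}.
That's 3 components.

3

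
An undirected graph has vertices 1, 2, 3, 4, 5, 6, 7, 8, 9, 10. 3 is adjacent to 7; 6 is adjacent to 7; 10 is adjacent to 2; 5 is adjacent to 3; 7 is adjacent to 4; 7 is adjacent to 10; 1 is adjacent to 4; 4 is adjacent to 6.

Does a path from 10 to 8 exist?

Explore from 10.
Distance 1: reach 2, 7.
Distance 2: reach 3, 4, 6.
Distance 3: reach 1, 5.
The search is exhausted without reaching 8; it lies in a different component.

No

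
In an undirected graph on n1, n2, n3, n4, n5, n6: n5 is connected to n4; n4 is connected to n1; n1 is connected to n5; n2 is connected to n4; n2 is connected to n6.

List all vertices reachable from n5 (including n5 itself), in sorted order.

Start at n5.
Its neighbours: n1, n4.
Then their neighbours: n2.
Then next layer: n6.
Nothing further is reachable.

n1, n2, n4, n5, n6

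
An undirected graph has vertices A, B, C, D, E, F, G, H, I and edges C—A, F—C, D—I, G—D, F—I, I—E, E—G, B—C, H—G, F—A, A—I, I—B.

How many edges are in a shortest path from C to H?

Distance 0: C.
Distance 1: A, B, F.
Distance 2: I.
Distance 3: D, E.
Distance 4: G.
Distance 5: H — contains H.

5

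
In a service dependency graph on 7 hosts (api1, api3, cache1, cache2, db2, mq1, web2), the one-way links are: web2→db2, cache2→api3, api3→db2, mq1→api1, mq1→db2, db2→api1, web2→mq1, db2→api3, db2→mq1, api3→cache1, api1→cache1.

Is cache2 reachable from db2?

No

Explore from db2.
Distance 1: reach api1, api3, mq1.
Distance 2: reach cache1.
The search from db2 is exhausted; no directed path reaches cache2.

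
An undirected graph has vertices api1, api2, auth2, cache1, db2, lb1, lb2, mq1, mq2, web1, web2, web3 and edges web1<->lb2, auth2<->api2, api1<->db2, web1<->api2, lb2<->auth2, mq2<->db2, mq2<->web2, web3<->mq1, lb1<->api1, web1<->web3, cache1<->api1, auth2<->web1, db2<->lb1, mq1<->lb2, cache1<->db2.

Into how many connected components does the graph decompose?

From api1: component {api1, cache1, db2, lb1, mq2, web2}.
From api2: component {api2, auth2, lb2, mq1, web1, web3}.
That's 2 components.

2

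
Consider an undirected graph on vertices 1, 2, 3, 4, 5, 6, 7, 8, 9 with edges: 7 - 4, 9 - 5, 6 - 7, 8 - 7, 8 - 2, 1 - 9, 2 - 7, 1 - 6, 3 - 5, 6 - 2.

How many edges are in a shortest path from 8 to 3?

6

Distance 0: 8.
Distance 1: 2, 7.
Distance 2: 4, 6.
Distance 3: 1.
Distance 4: 9.
Distance 5: 5.
Distance 6: 3 — contains 3.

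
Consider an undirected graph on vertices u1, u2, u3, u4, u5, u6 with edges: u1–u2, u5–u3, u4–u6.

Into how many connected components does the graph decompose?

From u1: component {u1, u2}.
From u3: component {u3, u5}.
From u4: component {u4, u6}.
That's 3 components.

3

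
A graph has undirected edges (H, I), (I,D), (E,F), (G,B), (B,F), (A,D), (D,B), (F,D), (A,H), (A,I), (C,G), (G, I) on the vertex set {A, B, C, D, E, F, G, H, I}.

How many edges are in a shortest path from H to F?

3

Distance 0: H.
Distance 1: A, I.
Distance 2: D, G.
Distance 3: B, C, F — contains F.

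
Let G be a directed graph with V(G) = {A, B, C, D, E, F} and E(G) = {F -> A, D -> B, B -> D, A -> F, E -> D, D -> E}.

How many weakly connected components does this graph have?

3

From A: component {A, F}.
From B: component {B, D, E}.
From C: component {C}.
That's 3 components.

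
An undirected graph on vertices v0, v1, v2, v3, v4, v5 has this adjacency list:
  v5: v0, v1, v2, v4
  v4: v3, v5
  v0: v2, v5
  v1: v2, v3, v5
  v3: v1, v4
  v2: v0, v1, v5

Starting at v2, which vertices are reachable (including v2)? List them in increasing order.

v0, v1, v2, v3, v4, v5

Start at v2.
Its neighbours: v0, v1, v5.
Then their neighbours: v3, v4.
Every vertex is now reached.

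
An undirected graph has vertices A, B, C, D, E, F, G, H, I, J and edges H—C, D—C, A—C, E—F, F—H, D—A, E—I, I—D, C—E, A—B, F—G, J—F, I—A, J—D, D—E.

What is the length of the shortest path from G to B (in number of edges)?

Distance 0: G.
Distance 1: F.
Distance 2: E, H, J.
Distance 3: C, D, I.
Distance 4: A.
Distance 5: B — contains B.

5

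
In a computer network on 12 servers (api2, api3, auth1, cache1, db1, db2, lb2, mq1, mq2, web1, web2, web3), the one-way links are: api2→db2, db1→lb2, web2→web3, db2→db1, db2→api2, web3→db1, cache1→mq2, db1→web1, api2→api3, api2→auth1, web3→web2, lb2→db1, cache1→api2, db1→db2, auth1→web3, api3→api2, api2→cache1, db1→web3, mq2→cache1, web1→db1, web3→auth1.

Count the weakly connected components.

From api2: component {api2, api3, auth1, cache1, db1, db2, lb2, mq2, web1, web2, web3}.
From mq1: component {mq1}.
That's 2 components.

2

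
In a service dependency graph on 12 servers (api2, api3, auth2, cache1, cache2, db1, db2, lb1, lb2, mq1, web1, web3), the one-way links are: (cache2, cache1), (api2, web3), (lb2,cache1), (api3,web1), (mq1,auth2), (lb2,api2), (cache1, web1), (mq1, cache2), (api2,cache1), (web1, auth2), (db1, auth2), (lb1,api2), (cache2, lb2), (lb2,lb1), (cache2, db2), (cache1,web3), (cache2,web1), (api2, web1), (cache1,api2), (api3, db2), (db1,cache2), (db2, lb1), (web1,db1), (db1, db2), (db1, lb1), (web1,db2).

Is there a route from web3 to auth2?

web3 has no outgoing edges, so nothing is reachable from it.

No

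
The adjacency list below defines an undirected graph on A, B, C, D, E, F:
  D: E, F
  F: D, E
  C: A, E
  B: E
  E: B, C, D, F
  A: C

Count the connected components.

1

From A: component {A, B, C, D, E, F}.
That's 1 component.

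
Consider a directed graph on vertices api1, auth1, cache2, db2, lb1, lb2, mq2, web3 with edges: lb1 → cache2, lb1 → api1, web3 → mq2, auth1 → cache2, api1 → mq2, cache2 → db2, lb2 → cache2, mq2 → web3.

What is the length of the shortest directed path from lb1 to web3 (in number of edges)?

3

Distance 0: lb1.
Distance 1: api1, cache2.
Distance 2: db2, mq2.
Distance 3: web3 — contains web3.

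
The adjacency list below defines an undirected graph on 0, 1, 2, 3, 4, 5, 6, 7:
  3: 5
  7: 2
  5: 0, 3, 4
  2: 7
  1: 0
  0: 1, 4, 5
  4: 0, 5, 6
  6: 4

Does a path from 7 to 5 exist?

Explore from 7.
Distance 1: reach 2.
The search is exhausted without reaching 5; it lies in a different component.

No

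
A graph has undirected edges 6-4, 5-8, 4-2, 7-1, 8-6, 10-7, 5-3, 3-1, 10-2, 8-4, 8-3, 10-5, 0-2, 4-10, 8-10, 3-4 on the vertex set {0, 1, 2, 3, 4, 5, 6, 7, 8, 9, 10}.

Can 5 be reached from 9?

9 has no edges, so nothing is reachable from it.

No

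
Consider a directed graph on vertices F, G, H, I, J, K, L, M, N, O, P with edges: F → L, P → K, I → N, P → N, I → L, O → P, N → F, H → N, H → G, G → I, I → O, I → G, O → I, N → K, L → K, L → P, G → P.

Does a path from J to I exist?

J has no outgoing edges, so nothing is reachable from it.

No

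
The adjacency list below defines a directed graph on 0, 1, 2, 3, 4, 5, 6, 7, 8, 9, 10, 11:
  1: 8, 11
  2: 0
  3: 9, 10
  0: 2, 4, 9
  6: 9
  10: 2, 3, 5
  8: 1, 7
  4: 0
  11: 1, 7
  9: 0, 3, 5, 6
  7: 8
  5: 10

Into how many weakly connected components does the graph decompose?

2

From 0: component {0, 2, 3, 4, 5, 6, 9, 10}.
From 1: component {1, 7, 8, 11}.
That's 2 components.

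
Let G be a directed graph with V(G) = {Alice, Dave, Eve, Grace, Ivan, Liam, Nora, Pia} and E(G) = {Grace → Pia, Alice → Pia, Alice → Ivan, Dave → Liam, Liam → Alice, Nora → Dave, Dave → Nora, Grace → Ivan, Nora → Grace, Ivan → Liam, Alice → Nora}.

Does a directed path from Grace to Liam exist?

Yes

Explore from Grace.
Distance 1: reach Ivan, Pia.
Distance 2: reach Liam.
Found Liam.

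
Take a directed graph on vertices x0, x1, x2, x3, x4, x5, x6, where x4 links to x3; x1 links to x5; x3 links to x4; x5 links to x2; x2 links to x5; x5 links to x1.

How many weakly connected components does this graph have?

From x0: component {x0}.
From x1: component {x1, x2, x5}.
From x3: component {x3, x4}.
From x6: component {x6}.
That's 4 components.

4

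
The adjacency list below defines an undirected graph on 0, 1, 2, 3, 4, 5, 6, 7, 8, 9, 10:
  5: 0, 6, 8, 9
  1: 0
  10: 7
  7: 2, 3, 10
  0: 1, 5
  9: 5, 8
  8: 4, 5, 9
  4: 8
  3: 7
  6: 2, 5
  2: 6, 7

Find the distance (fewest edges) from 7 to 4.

5

Distance 0: 7.
Distance 1: 2, 3, 10.
Distance 2: 6.
Distance 3: 5.
Distance 4: 0, 8, 9.
Distance 5: 1, 4 — contains 4.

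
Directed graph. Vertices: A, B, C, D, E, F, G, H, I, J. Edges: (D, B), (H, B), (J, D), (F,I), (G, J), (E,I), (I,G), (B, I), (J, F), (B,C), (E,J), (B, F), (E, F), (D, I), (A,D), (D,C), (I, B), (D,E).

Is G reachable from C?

C has no outgoing edges, so nothing is reachable from it.

No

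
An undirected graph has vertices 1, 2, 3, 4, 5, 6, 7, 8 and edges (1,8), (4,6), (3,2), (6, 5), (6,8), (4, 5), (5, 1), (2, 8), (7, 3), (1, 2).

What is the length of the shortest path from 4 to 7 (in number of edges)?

5

Distance 0: 4.
Distance 1: 5, 6.
Distance 2: 1, 8.
Distance 3: 2.
Distance 4: 3.
Distance 5: 7 — contains 7.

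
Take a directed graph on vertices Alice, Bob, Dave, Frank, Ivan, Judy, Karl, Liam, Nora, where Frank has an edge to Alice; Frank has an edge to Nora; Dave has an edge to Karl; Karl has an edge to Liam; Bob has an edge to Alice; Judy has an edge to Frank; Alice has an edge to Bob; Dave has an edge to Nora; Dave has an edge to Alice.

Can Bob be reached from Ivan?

Ivan has no outgoing edges, so nothing is reachable from it.

No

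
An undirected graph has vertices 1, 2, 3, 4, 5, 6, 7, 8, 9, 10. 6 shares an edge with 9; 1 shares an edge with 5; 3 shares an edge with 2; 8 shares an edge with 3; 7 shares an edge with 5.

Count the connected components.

From 1: component {1, 5, 7}.
From 2: component {2, 3, 8}.
From 4: component {4}.
From 6: component {6, 9}.
From 10: component {10}.
That's 5 components.

5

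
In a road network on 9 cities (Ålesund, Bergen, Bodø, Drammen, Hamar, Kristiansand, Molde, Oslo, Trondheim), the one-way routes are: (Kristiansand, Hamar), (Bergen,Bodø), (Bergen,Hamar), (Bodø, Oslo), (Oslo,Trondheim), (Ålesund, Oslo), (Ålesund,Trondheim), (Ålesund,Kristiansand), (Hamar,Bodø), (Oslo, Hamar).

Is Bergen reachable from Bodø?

No

Explore from Bodø.
Distance 1: reach Oslo.
Distance 2: reach Hamar, Trondheim.
The search from Bodø is exhausted; no directed path reaches Bergen.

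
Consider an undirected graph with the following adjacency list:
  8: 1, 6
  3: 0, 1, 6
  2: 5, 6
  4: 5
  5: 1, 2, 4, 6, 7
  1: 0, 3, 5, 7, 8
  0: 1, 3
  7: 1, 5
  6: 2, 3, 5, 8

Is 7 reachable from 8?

Explore from 8.
Distance 1: reach 1, 6.
Distance 2: reach 0, 2, 3, 5, 7.
Found 7.

Yes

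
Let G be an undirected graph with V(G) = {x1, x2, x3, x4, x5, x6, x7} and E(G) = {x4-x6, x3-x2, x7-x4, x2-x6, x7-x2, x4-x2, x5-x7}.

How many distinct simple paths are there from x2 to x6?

x2–x4–x6
x2–x6
x2–x7–x4–x6

3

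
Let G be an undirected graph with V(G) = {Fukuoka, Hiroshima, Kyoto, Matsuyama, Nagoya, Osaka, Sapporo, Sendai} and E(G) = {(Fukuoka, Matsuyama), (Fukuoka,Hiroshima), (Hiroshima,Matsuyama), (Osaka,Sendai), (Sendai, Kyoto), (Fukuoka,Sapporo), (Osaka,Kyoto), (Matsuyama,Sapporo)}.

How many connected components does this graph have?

From Fukuoka: component {Fukuoka, Hiroshima, Matsuyama, Sapporo}.
From Kyoto: component {Kyoto, Osaka, Sendai}.
From Nagoya: component {Nagoya}.
That's 3 components.

3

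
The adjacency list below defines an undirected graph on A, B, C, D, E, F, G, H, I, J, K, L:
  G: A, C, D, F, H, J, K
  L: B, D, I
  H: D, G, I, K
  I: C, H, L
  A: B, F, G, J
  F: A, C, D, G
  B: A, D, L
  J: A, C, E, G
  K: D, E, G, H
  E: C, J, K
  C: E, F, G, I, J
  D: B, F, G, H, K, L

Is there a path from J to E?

Yes

Explore from J.
Distance 1: reach A, C, E, G.
Found E.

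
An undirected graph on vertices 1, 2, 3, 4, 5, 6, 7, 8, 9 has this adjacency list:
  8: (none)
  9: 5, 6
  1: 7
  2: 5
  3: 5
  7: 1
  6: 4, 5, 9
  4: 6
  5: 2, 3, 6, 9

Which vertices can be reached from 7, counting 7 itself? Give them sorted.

1, 7

Start at 7.
Its neighbours: 1.
Nothing further is reachable.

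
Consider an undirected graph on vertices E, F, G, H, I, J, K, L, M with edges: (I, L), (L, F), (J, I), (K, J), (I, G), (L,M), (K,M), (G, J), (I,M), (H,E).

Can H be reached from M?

Explore from M.
Distance 1: reach I, K, L.
Distance 2: reach F, G, J.
The search is exhausted without reaching H; it lies in a different component.

No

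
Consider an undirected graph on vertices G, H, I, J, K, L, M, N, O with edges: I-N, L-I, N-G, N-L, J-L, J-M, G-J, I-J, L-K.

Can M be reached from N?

Explore from N.
Distance 1: reach G, I, L.
Distance 2: reach J, K.
Distance 3: reach M.
Found M.

Yes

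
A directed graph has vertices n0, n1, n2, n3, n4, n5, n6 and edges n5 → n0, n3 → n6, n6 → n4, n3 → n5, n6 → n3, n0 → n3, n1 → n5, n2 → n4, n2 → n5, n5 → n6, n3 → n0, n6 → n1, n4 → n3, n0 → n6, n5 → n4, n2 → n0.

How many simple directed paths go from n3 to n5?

n3→n0→n6→n1→n5
n3→n5
n3→n6→n1→n5

3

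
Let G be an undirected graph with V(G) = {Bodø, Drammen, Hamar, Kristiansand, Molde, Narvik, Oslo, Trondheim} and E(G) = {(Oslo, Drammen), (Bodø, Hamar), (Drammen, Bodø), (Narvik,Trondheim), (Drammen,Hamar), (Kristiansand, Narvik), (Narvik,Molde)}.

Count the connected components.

From Bodø: component {Bodø, Drammen, Hamar, Oslo}.
From Kristiansand: component {Kristiansand, Molde, Narvik, Trondheim}.
That's 2 components.

2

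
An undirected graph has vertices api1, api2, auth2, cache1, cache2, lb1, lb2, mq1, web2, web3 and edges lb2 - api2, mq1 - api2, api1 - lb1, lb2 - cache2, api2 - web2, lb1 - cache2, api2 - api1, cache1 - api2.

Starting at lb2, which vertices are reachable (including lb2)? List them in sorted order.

api1, api2, cache1, cache2, lb1, lb2, mq1, web2

Start at lb2.
Its neighbours: api2, cache2.
Then their neighbours: api1, cache1, lb1, mq1, web2.
Nothing further is reachable.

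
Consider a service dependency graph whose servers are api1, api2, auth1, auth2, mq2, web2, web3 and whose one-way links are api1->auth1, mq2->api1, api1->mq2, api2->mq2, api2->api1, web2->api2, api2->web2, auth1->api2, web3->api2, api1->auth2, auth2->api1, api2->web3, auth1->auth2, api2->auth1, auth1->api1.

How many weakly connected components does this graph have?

From api1: component {api1, api2, auth1, auth2, mq2, web2, web3}.
That's 1 component.

1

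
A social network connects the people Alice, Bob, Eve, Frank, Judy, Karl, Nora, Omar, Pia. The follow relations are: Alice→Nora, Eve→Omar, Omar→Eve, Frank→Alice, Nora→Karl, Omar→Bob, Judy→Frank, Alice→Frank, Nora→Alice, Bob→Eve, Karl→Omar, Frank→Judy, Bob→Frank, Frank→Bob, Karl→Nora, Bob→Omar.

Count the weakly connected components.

From Alice: component {Alice, Bob, Eve, Frank, Judy, Karl, Nora, Omar}.
From Pia: component {Pia}.
That's 2 components.

2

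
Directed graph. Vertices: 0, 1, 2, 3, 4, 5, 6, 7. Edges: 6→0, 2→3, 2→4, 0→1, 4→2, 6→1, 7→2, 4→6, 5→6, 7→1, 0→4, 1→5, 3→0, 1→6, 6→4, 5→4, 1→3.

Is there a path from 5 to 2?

Explore from 5.
Distance 1: reach 4, 6.
Distance 2: reach 0, 1, 2.
Found 2.

Yes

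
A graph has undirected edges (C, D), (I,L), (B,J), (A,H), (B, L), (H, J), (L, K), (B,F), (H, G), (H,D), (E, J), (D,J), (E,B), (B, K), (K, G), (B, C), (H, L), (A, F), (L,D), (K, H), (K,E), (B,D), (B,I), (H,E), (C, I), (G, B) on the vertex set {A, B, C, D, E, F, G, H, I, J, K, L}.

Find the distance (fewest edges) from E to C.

2

Distance 0: E.
Distance 1: B, H, J, K.
Distance 2: A, C, D, F, G, I, L — contains C.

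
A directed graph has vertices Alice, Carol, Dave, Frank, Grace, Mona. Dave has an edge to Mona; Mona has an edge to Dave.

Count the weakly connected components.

From Alice: component {Alice}.
From Carol: component {Carol}.
From Dave: component {Dave, Mona}.
From Frank: component {Frank}.
From Grace: component {Grace}.
That's 5 components.

5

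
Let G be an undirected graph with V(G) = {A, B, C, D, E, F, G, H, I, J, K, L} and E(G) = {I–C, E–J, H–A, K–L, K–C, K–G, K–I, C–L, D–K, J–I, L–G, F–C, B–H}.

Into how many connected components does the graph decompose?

2

From A: component {A, B, H}.
From C: component {C, D, E, F, G, I, J, K, L}.
That's 2 components.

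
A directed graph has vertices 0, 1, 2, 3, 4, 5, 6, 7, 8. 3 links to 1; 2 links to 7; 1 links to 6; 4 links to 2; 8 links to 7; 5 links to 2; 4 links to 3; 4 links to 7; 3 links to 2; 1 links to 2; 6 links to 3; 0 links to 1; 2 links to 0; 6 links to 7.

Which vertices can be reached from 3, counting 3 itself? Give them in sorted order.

Start at 3.
Its neighbours: 1, 2.
Then their neighbours: 0, 6, 7.
Nothing further is reachable.

0, 1, 2, 3, 6, 7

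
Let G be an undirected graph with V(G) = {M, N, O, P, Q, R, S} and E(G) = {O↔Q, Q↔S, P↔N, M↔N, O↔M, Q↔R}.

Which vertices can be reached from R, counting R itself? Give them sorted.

Start at R.
Its neighbours: Q.
Then their neighbours: O, S.
Then next layer: M.
Then next layer: N.
Then next layer: P.
Every vertex is now reached.

M, N, O, P, Q, R, S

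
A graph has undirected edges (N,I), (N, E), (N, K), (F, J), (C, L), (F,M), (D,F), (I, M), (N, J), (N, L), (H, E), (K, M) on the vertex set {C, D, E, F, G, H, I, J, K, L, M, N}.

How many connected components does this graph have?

2

From C: component {C, D, E, F, H, I, J, K, L, M, N}.
From G: component {G}.
That's 2 components.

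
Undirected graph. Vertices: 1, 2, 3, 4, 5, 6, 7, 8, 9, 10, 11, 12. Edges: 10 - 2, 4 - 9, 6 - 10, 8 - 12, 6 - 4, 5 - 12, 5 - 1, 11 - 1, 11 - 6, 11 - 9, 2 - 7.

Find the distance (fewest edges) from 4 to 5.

4

Distance 0: 4.
Distance 1: 6, 9.
Distance 2: 10, 11.
Distance 3: 1, 2.
Distance 4: 5, 7 — contains 5.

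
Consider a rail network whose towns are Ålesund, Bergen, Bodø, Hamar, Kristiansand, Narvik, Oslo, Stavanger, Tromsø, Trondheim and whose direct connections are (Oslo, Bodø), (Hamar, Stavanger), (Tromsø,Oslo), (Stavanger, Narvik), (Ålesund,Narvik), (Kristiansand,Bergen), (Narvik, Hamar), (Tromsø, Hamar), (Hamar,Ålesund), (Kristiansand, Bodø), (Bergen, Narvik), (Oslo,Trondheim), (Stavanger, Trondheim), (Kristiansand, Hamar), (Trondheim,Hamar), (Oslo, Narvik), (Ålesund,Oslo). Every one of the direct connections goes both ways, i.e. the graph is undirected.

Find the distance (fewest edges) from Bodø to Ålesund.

2

Distance 0: Bodø.
Distance 1: Kristiansand, Oslo.
Distance 2: Ålesund, Bergen, Hamar, Narvik, Tromsø, Trondheim — contains Ålesund.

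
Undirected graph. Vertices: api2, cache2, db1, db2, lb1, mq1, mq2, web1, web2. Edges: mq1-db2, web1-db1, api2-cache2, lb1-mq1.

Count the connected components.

5

From api2: component {api2, cache2}.
From db1: component {db1, web1}.
From db2: component {db2, lb1, mq1}.
From mq2: component {mq2}.
From web2: component {web2}.
That's 5 components.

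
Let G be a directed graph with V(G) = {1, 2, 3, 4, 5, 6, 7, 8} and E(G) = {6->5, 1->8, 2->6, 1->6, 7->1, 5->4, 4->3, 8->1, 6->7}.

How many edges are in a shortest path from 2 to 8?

Distance 0: 2.
Distance 1: 6.
Distance 2: 5, 7.
Distance 3: 1, 4.
Distance 4: 3, 8 — contains 8.

4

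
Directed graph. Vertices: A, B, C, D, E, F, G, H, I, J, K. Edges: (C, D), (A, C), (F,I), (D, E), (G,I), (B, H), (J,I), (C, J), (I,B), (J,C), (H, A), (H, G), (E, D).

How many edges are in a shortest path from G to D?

6

Distance 0: G.
Distance 1: I.
Distance 2: B.
Distance 3: H.
Distance 4: A.
Distance 5: C.
Distance 6: D, J — contains D.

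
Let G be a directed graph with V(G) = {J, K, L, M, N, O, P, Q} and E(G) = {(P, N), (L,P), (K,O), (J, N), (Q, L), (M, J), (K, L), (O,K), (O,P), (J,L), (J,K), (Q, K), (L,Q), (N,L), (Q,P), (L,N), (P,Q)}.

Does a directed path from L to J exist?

No

Explore from L.
Distance 1: reach N, P, Q.
Distance 2: reach K.
Distance 3: reach O.
The search from L is exhausted; no directed path reaches J.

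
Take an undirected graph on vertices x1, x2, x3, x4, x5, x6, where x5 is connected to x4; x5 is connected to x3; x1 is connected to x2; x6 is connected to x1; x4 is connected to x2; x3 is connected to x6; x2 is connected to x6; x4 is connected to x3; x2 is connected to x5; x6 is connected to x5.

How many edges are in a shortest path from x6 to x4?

Distance 0: x6.
Distance 1: x1, x2, x3, x5.
Distance 2: x4 — contains x4.

2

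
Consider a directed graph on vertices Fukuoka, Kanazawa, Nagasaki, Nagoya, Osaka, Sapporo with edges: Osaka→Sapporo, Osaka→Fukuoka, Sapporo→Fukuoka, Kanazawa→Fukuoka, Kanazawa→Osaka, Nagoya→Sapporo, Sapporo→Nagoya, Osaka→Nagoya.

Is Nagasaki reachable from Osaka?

No

Explore from Osaka.
Distance 1: reach Fukuoka, Nagoya, Sapporo.
The search from Osaka is exhausted; no directed path reaches Nagasaki.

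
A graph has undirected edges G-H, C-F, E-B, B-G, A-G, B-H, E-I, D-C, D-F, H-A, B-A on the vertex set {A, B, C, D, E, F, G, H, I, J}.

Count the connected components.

3

From A: component {A, B, E, G, H, I}.
From C: component {C, D, F}.
From J: component {J}.
That's 3 components.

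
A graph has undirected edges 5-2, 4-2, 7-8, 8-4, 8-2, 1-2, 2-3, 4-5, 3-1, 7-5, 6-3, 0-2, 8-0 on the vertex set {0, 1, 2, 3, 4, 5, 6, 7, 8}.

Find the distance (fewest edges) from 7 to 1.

3

Distance 0: 7.
Distance 1: 5, 8.
Distance 2: 0, 2, 4.
Distance 3: 1, 3 — contains 1.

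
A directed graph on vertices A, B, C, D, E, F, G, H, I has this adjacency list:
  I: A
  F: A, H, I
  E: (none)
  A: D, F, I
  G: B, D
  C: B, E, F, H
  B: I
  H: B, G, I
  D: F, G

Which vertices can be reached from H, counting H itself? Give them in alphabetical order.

A, B, D, F, G, H, I

Start at H.
Its neighbours: B, G, I.
Then their neighbours: A, D.
Then next layer: F.
Nothing further is reachable.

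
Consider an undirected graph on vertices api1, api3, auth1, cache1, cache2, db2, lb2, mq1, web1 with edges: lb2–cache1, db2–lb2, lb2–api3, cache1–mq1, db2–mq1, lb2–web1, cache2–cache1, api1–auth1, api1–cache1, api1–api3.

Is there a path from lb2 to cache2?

Explore from lb2.
Distance 1: reach api3, cache1, db2, web1.
Distance 2: reach api1, cache2, mq1.
Found cache2.

Yes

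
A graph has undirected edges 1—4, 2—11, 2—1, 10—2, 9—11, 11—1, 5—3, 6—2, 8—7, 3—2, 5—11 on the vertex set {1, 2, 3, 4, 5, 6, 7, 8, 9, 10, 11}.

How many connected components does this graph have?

From 1: component {1, 2, 3, 4, 5, 6, 9, 10, 11}.
From 7: component {7, 8}.
That's 2 components.

2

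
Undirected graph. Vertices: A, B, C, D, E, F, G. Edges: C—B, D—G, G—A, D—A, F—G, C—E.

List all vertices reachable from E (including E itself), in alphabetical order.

Start at E.
Its neighbours: C.
Then their neighbours: B.
Nothing further is reachable.

B, C, E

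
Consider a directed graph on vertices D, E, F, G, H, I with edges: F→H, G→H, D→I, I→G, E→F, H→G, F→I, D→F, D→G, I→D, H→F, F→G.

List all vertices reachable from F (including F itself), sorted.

Start at F.
Its neighbours: G, H, I.
Then their neighbours: D.
Nothing further is reachable.

D, F, G, H, I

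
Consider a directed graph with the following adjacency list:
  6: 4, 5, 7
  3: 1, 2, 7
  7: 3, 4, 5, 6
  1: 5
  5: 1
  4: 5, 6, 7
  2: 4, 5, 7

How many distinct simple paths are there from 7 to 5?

7→3→1→5
7→3→2→4→5
7→3→2→4→6→5
7→3→2→5
7→4→5
7→4→6→5
7→5
7→6→4→5
7→6→5

9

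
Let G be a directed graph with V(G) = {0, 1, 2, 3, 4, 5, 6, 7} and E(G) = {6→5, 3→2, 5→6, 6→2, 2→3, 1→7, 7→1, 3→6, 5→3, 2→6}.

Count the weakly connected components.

4

From 0: component {0}.
From 1: component {1, 7}.
From 2: component {2, 3, 5, 6}.
From 4: component {4}.
That's 4 components.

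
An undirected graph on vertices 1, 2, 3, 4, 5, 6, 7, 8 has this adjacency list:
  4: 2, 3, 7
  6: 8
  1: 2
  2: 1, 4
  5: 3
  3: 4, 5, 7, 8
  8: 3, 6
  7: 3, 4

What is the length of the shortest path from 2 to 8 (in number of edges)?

3

Distance 0: 2.
Distance 1: 1, 4.
Distance 2: 3, 7.
Distance 3: 5, 8 — contains 8.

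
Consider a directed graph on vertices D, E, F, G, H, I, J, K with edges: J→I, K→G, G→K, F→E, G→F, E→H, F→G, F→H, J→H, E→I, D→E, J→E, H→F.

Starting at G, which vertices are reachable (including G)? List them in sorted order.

E, F, G, H, I, K

Start at G.
Its neighbours: F, K.
Then their neighbours: E, H.
Then next layer: I.
Nothing further is reachable.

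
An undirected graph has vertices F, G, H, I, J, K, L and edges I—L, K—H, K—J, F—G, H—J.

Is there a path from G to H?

Explore from G.
Distance 1: reach F.
The search is exhausted without reaching H; it lies in a different component.

No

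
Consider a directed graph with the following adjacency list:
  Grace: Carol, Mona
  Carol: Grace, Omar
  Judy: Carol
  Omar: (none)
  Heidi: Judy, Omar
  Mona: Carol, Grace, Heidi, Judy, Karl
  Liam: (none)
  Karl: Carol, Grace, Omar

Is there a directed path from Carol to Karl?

Yes

Explore from Carol.
Distance 1: reach Grace, Omar.
Distance 2: reach Mona.
Distance 3: reach Heidi, Judy, Karl.
Found Karl.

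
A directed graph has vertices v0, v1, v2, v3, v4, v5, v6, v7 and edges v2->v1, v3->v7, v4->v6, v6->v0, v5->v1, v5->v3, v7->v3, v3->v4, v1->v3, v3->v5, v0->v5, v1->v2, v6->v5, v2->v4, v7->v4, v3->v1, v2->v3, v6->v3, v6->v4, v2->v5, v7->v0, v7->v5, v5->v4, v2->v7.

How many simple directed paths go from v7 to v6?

18

v7→v0→v5→v1→v2→v3→v4→v6
v7→v0→v5→v1→v2→v4→v6
v7→v0→v5→v1→v3→v4→v6
v7→v0→v5→v3→v1→v2→v4→v6
v7→v0→v5→v3→v4→v6
v7→v0→v5→v4→v6
v7→v3→v1→v2→v4→v6
v7→v3→v1→v2→v5→v4→v6
... and 10 more.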